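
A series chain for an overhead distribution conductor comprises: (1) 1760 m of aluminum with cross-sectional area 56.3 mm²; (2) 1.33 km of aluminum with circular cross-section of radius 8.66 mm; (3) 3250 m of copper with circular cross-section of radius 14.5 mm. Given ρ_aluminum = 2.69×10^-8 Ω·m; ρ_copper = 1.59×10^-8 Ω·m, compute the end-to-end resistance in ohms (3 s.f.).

1.07 Ω

Seg 1: A = 56.3 mm² = 5.630e-05 m²
R_1 = (2.69×10^-8)(1760)/(5.630e-05) = 0.8409 Ω
Seg 2: A = πr² = π(8.6600e-03 m)² = 2.356e-04 m²
R_2 = (2.69×10^-8)(1330)/(2.356e-04) = 0.1519 Ω
Seg 3: A = πr² = π(1.4500e-02 m)² = 6.605e-04 m²
R_3 = (1.59×10^-8)(3250)/(6.605e-04) = 0.07823 Ω
R_total = R_1 + R_2 + R_3 = 1.07 Ω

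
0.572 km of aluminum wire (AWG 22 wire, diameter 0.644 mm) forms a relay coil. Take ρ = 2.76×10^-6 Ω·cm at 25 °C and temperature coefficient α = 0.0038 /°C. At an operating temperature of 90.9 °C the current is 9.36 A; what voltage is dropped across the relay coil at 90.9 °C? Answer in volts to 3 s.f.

ρ = 2.76×10^-6 Ω·cm = 2.76×10^-8 Ω·m
A = π(0.644/2 mm)² = π(3.2200e-04 m)² = 3.257e-07 m²
R₍25₎ = ρL/A = (2.76×10^-8)(572)/(3.257e-07) = 48.47 Ω
R₍90.9₎ = R₍25₎(1 + αΔT) = 48.47 × (1 + 0.0038×65.9) = 60.6 Ω
V = IR = 9.36 × 60.6 = 567 V

567 V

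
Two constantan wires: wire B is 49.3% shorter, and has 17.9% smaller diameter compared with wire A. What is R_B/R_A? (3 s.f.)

R ∝ L/d², so R_B/R_A = (1 − 49.3/100) × (1 − 17.9/100)⁻²
= 0.507 × 1.484 = 0.752

0.752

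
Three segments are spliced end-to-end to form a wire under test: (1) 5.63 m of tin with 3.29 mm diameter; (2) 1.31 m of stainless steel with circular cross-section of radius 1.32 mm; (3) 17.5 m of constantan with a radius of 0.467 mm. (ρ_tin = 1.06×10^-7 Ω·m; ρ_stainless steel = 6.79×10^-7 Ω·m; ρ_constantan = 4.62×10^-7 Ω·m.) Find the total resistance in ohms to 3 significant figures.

Seg 1: A = π(d/2)² = π(1.6450e-03 m)² = 8.501e-06 m²
R_1 = (1.06×10^-7)(5.63)/(8.501e-06) = 0.0702 Ω
Seg 2: A = πr² = π(1.3200e-03 m)² = 5.474e-06 m²
R_2 = (6.79×10^-7)(1.31)/(5.474e-06) = 0.1625 Ω
Seg 3: A = πr² = π(4.6700e-04 m)² = 6.851e-07 m²
R_3 = (4.62×10^-7)(17.5)/(6.851e-07) = 11.8 Ω
R_total = R_1 + R_2 + R_3 = 12.0 Ω

12.0 Ω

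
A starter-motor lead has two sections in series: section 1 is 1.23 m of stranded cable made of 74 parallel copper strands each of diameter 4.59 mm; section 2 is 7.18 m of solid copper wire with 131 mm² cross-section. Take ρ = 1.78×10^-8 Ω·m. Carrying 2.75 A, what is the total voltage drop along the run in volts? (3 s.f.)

0.00273 V

Section 1: A_strand = π(2.2950e-03)² = 1.655e-05 m²; R₁ = ρL/(N·A_s) = (1.78×10^-8)(1.23)/(74×1.655e-05) = 1.788×10^-5 Ω
Section 2: A = 131 mm² = 1.310e-04 m²
R₂ = (1.78×10^-8)(7.18)/(1.310e-04) = 9.756×10^-4 Ω
R = R₁ + R₂ = 9.935×10^-4 Ω
V = IR = 2.75 × 9.935×10^-4 = 0.00273 V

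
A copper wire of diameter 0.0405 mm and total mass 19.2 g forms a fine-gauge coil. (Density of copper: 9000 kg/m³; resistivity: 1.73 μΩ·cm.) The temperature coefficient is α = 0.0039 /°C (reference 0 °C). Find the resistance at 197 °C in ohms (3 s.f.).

ρ = 1.73 μΩ·cm = 1.73×10^-8 Ω·m
A = π(d/2)² = π(2.0250e-05 m)² = 1.2882e-09 m²
L = m/(density·A) = 0.0192/(9000×1.2882e-09) = 1656 m
R = ρL/A = (1.73×10^-8)(1656)/(1.2882e-09) = 22240 Ω
R(197 °C) = 22240 × (1 + 0.0039×197) = 39300 Ω

39300 Ω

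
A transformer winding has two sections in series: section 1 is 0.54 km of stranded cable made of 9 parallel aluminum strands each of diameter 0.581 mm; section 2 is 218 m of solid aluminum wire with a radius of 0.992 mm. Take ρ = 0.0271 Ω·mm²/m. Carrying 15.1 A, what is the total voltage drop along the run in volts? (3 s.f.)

ρ = 0.0271 Ω·mm²/m = 2.71×10^-8 Ω·m
Section 1: A_strand = π(2.9050e-04)² = 2.651e-07 m²; R₁ = ρL/(N·A_s) = (2.71×10^-8)(540)/(9×2.651e-07) = 6.133 Ω
Section 2: A = πr² = π(9.9200e-04 m)² = 3.092e-06 m²
R₂ = (2.71×10^-8)(218)/(3.092e-06) = 1.911 Ω
R = R₁ + R₂ = 8.044 Ω
V = IR = 15.1 × 8.044 = 121 V

121 V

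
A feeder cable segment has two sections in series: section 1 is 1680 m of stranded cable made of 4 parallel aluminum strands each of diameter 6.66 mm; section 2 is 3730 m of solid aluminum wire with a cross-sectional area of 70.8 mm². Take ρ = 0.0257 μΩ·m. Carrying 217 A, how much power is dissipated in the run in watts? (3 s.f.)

ρ = 0.0257 μΩ·m = 2.57×10^-8 Ω·m
Section 1: A_strand = π(3.3300e-03)² = 3.484e-05 m²; R₁ = ρL/(N·A_s) = (2.57×10^-8)(1680)/(4×3.484e-05) = 0.3098 Ω
Section 2: A = 70.8 mm² = 7.080e-05 m²
R₂ = (2.57×10^-8)(3730)/(7.080e-05) = 1.354 Ω
R = R₁ + R₂ = 1.664 Ω
P = I²R = (217)² × 1.664 = 78300 W

78300 W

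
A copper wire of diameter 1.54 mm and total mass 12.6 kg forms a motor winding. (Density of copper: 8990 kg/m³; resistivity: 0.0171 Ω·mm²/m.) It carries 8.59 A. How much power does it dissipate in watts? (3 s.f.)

510 W

ρ = 0.0171 Ω·mm²/m = 1.71×10^-8 Ω·m
A = π(d/2)² = π(7.7000e-04 m)² = 1.8627e-06 m²
L = m/(density·A) = 12.6/(8990×1.8627e-06) = 752.5 m
R = ρL/A = (1.71×10^-8)(752.5)/(1.8627e-06) = 6.908 Ω
P = I²R = (8.59)² × 6.908 = 510 W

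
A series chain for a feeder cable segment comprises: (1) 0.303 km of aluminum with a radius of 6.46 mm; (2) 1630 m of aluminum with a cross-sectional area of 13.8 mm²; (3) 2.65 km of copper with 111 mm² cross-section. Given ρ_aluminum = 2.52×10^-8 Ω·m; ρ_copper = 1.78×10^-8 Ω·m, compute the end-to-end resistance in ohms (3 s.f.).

Seg 1: A = πr² = π(6.4600e-03 m)² = 1.311e-04 m²
R_1 = (2.52×10^-8)(303)/(1.311e-04) = 0.05824 Ω
Seg 2: A = 13.8 mm² = 1.380e-05 m²
R_2 = (2.52×10^-8)(1630)/(1.380e-05) = 2.977 Ω
Seg 3: A = 111 mm² = 1.110e-04 m²
R_3 = (1.78×10^-8)(2650)/(1.110e-04) = 0.425 Ω
R_total = R_1 + R_2 + R_3 = 3.46 Ω

3.46 Ω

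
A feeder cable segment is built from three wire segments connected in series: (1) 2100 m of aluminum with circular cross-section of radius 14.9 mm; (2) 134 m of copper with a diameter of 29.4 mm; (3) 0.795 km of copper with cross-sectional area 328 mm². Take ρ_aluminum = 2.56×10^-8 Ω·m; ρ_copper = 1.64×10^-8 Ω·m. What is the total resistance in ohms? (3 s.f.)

Seg 1: A = πr² = π(1.4900e-02 m)² = 6.975e-04 m²
R_1 = (2.56×10^-8)(2100)/(6.975e-04) = 0.07708 Ω
Seg 2: A = π(d/2)² = π(1.4700e-02 m)² = 6.789e-04 m²
R_2 = (1.64×10^-8)(134)/(6.789e-04) = 0.003237 Ω
Seg 3: A = 328 mm² = 3.280e-04 m²
R_3 = (1.64×10^-8)(795)/(3.280e-04) = 0.03975 Ω
R_total = R_1 + R_2 + R_3 = 0.120 Ω

0.120 Ω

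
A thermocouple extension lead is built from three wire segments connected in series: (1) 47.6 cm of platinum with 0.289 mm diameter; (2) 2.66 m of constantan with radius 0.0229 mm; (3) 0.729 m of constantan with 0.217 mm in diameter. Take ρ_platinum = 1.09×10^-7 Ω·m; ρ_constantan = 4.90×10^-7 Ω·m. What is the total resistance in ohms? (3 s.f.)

802 Ω

Seg 1: A = π(d/2)² = π(1.4450e-04 m)² = 6.560e-08 m²
R_1 = (1.09×10^-7)(0.476)/(6.560e-08) = 0.7909 Ω
Seg 2: A = πr² = π(2.2900e-05 m)² = 1.647e-09 m²
R_2 = (4.90×10^-7)(2.66)/(1.647e-09) = 791.1 Ω
Seg 3: A = π(d/2)² = π(1.0850e-04 m)² = 3.698e-08 m²
R_3 = (4.90×10^-7)(0.729)/(3.698e-08) = 9.659 Ω
R_total = R_1 + R_2 + R_3 = 802 Ω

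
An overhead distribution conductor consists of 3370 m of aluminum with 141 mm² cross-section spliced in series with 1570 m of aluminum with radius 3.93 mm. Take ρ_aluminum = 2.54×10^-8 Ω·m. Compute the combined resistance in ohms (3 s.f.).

1.43 Ω

Segment 1: A = 141 mm² = 1.410e-04 m²
R₁ = ρL/A = (2.54×10^-8)(3370)/(1.410e-04) = 0.6071 Ω
Segment 2: A = πr² = π(3.9300e-03 m)² = 4.852e-05 m²
R₂ = (2.54×10^-8)(1570)/(4.852e-05) = 0.8219 Ω
R = R₁ + R₂ = 1.43 Ω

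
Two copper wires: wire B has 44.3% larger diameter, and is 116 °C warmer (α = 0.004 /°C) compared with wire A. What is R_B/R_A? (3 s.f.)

R ∝ ρL/d² with ρ ∝ (1+αΔT), so R_B/R_A = (1 + 44.3/100)⁻² × (1 + 0.004×116)
= 0.4803 × 1.464 = 0.703

0.703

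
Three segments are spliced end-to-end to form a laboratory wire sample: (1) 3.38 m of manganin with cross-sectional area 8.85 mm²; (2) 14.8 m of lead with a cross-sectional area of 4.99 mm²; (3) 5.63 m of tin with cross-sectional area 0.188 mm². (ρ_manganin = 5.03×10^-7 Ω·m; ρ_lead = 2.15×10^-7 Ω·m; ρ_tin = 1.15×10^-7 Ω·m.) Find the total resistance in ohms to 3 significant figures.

Seg 1: A = 8.85 mm² = 8.850e-06 m²
R_1 = (5.03×10^-7)(3.38)/(8.850e-06) = 0.1921 Ω
Seg 2: A = 4.99 mm² = 4.990e-06 m²
R_2 = (2.15×10^-7)(14.8)/(4.990e-06) = 0.6377 Ω
Seg 3: A = 0.188 mm² = 1.880e-07 m²
R_3 = (1.15×10^-7)(5.63)/(1.880e-07) = 3.444 Ω
R_total = R_1 + R_2 + R_3 = 4.27 Ω

4.27 Ω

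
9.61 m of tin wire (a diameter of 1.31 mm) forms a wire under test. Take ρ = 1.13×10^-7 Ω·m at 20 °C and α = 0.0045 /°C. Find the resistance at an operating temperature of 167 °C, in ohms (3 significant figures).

1.34 Ω

A = π(d/2)² = π(6.5500e-04 m)² = 1.348e-06 m²
R₍20°C₎ = ρL/A = (1.13×10^-7)(9.61)/(1.348e-06) = 0.8057 Ω
R = R₀(1 + αΔT) = 0.8057(1 + 0.0045×147) = 1.34 Ω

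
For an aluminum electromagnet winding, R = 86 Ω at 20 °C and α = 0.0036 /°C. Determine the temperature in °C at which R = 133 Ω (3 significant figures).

172 °C

R = R₀(1 + α(T − T₀)) ⇒ T = T₀ + (R/R₀ − 1)/α
T = 20 + (133/86 − 1)/0.0036 = 20 + (0.5465)/0.0036 = 172 °C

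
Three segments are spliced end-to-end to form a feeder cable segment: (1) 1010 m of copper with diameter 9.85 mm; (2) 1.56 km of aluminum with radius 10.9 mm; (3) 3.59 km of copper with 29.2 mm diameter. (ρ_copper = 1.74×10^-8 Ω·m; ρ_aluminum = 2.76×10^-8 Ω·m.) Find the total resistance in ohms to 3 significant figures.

0.439 Ω

Seg 1: A = π(d/2)² = π(4.9250e-03 m)² = 7.620e-05 m²
R_1 = (1.74×10^-8)(1010)/(7.620e-05) = 0.2306 Ω
Seg 2: A = πr² = π(1.0900e-02 m)² = 3.733e-04 m²
R_2 = (2.76×10^-8)(1560)/(3.733e-04) = 0.1154 Ω
Seg 3: A = π(d/2)² = π(1.4600e-02 m)² = 6.697e-04 m²
R_3 = (1.74×10^-8)(3590)/(6.697e-04) = 0.09328 Ω
R_total = R_1 + R_2 + R_3 = 0.439 Ω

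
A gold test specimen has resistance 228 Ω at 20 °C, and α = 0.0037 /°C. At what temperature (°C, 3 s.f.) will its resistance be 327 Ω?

137 °C

R = R₀(1 + α(T − T₀)) ⇒ T = T₀ + (R/R₀ − 1)/α
T = 20 + (327/228 − 1)/0.0037 = 20 + (0.4342)/0.0037 = 137 °C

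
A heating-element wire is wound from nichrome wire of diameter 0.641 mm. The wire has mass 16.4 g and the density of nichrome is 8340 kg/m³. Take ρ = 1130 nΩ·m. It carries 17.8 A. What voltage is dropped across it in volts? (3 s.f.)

ρ = 1130 nΩ·m = 1.13×10^-6 Ω·m
A = π(d/2)² = π(3.2050e-04 m)² = 3.2271e-07 m²
L = m/(density·A) = 0.0164/(8340×3.2271e-07) = 6.094 m
R = ρL/A = (1.13×10^-6)(6.094)/(3.2271e-07) = 21.34 Ω
V = IR = 17.8 × 21.34 = 380 V

380 V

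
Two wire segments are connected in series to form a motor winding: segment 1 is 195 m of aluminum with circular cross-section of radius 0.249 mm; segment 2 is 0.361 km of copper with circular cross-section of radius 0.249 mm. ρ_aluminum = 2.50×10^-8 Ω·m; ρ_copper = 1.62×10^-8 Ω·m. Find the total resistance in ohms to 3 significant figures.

Segment 1: A = πr² = π(2.4900e-04 m)² = 1.948e-07 m²
R₁ = ρL/A = (2.50×10^-8)(195)/(1.948e-07) = 25.03 Ω
R₂ = (1.62×10^-8)(361)/(1.948e-07) = 30.02 Ω
R = R₁ + R₂ = 55.1 Ω

55.1 Ω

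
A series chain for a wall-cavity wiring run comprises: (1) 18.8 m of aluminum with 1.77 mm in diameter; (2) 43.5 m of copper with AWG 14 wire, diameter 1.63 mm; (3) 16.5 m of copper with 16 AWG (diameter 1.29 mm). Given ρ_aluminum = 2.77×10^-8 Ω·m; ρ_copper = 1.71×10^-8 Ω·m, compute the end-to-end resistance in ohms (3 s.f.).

Seg 1: A = π(d/2)² = π(8.8500e-04 m)² = 2.461e-06 m²
R_1 = (2.77×10^-8)(18.8)/(2.461e-06) = 0.2116 Ω
Seg 2: A = π(1.63/2 mm)² = π(8.1500e-04 m)² = 2.087e-06 m²
R_2 = (1.71×10^-8)(43.5)/(2.087e-06) = 0.3565 Ω
Seg 3: A = π(1.29/2 mm)² = π(6.4500e-04 m)² = 1.307e-06 m²
R_3 = (1.71×10^-8)(16.5)/(1.307e-06) = 0.2159 Ω
R_total = R_1 + R_2 + R_3 = 0.784 Ω

0.784 Ω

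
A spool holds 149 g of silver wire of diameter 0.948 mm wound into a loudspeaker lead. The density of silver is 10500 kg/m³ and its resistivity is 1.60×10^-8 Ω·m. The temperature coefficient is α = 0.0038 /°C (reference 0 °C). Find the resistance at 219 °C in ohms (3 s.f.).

A = π(d/2)² = π(4.7400e-04 m)² = 7.0584e-07 m²
L = m/(density·A) = 0.149/(10500×7.0584e-07) = 20.1 m
R = ρL/A = (1.60×10^-8)(20.1)/(7.0584e-07) = 0.4557 Ω
R(219 °C) = 0.4557 × (1 + 0.0038×219) = 0.835 Ω

0.835 Ω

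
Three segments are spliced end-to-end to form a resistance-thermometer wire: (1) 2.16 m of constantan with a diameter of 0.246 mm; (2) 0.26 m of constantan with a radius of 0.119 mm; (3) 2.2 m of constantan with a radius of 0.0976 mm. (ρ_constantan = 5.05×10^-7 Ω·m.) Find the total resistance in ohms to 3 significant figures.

Seg 1: A = π(d/2)² = π(1.2300e-04 m)² = 4.753e-08 m²
R_1 = (5.05×10^-7)(2.16)/(4.753e-08) = 22.95 Ω
Seg 2: A = πr² = π(1.1900e-04 m)² = 4.449e-08 m²
R_2 = (5.05×10^-7)(0.26)/(4.449e-08) = 2.951 Ω
Seg 3: A = πr² = π(9.7600e-05 m)² = 2.993e-08 m²
R_3 = (5.05×10^-7)(2.2)/(2.993e-08) = 37.12 Ω
R_total = R_1 + R_2 + R_3 = 63.0 Ω

63.0 Ω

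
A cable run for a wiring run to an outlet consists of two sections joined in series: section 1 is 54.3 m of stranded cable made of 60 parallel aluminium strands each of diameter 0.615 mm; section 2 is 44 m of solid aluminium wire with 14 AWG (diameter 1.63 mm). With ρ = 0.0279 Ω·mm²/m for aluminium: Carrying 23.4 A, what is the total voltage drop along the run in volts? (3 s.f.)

ρ = 0.0279 Ω·mm²/m = 2.79×10^-8 Ω·m
Section 1: A_strand = π(3.0750e-04)² = 2.971e-07 m²; R₁ = ρL/(N·A_s) = (2.79×10^-8)(54.3)/(60×2.971e-07) = 0.085 Ω
Section 2: A = π(1.63/2 mm)² = π(8.1500e-04 m)² = 2.087e-06 m²
R₂ = (2.79×10^-8)(44)/(2.087e-06) = 0.5883 Ω
R = R₁ + R₂ = 0.6733 Ω
V = IR = 23.4 × 0.6733 = 15.8 V

15.8 V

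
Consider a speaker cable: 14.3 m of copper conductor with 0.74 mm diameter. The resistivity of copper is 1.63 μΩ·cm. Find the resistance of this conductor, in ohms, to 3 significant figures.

0.542 Ω

ρ = 1.63 μΩ·cm = 1.63×10^-8 Ω·m
A = π(d/2)² = π(3.7000e-04 m)² = 4.301e-07 m²
R = ρL/A = (1.63×10^-8)(14.3 m)/(4.301e-07 m²) = 0.542 Ω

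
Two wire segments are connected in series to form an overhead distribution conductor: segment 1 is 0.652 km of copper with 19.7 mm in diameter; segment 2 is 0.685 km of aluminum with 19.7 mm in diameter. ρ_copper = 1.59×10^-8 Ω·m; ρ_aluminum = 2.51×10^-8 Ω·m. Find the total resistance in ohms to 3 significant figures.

0.0904 Ω

Segment 1: A = π(d/2)² = π(9.8500e-03 m)² = 3.048e-04 m²
R₁ = ρL/A = (1.59×10^-8)(652)/(3.048e-04) = 0.03401 Ω
R₂ = (2.51×10^-8)(685)/(3.048e-04) = 0.05641 Ω
R = R₁ + R₂ = 0.0904 Ω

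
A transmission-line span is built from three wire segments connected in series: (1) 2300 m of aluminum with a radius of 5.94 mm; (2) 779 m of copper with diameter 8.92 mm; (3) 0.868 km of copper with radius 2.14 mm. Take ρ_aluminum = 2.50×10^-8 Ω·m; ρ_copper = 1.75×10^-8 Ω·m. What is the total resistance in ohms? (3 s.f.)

1.79 Ω

Seg 1: A = πr² = π(5.9400e-03 m)² = 1.108e-04 m²
R_1 = (2.50×10^-8)(2300)/(1.108e-04) = 0.5187 Ω
Seg 2: A = π(d/2)² = π(4.4600e-03 m)² = 6.249e-05 m²
R_2 = (1.75×10^-8)(779)/(6.249e-05) = 0.2182 Ω
Seg 3: A = πr² = π(2.1400e-03 m)² = 1.439e-05 m²
R_3 = (1.75×10^-8)(868)/(1.439e-05) = 1.056 Ω
R_total = R_1 + R_2 + R_3 = 1.79 Ω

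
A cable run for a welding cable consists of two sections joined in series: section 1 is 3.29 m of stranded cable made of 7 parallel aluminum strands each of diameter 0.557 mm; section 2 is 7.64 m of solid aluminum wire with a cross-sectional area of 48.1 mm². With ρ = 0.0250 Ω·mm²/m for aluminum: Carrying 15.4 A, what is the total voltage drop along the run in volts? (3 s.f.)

0.804 V

ρ = 0.0250 Ω·mm²/m = 2.50×10^-8 Ω·m
Section 1: A_strand = π(2.7850e-04)² = 2.437e-07 m²; R₁ = ρL/(N·A_s) = (2.50×10^-8)(3.29)/(7×2.437e-07) = 0.04822 Ω
Section 2: A = 48.1 mm² = 4.810e-05 m²
R₂ = (2.50×10^-8)(7.64)/(4.810e-05) = 0.003971 Ω
R = R₁ + R₂ = 0.05219 Ω
V = IR = 15.4 × 0.05219 = 0.804 V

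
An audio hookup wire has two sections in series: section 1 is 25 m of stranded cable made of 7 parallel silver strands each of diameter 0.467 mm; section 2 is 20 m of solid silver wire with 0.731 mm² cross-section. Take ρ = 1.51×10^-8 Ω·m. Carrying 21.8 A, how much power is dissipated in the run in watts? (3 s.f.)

Section 1: A_strand = π(2.3350e-04)² = 1.713e-07 m²; R₁ = ρL/(N·A_s) = (1.51×10^-8)(25)/(7×1.713e-07) = 0.3148 Ω
Section 2: A = 0.731 mm² = 7.310e-07 m²
R₂ = (1.51×10^-8)(20)/(7.310e-07) = 0.4131 Ω
R = R₁ + R₂ = 0.728 Ω
P = I²R = (21.8)² × 0.728 = 346 W

346 W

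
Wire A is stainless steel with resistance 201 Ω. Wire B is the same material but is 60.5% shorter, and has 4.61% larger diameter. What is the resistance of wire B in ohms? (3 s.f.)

R ∝ L/d², so R_B/R_A = (1 − 60.5/100) × (1 + 4.61/100)⁻²
= 0.395 × 0.9138 = 0.3609
R_B = 0.3609 × 201 = 72.6 Ω

72.6 Ω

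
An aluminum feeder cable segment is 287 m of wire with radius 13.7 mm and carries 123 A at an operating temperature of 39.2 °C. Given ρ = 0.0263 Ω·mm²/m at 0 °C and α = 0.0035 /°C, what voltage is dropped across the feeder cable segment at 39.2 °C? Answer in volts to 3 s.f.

ρ = 0.0263 Ω·mm²/m = 2.63×10^-8 Ω·m
A = πr² = π(1.3700e-02 m)² = 5.896e-04 m²
R₍0₎ = ρL/A = (2.63×10^-8)(287)/(5.896e-04) = 0.0128 Ω
R₍39.2₎ = R₍0₎(1 + αΔT) = 0.0128 × (1 + 0.0035×39.2) = 0.01456 Ω
V = IR = 123 × 0.01456 = 1.79 V

1.79 V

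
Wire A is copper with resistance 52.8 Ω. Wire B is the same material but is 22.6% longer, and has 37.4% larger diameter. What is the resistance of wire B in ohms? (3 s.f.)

34.3 Ω

R ∝ L/d², so R_B/R_A = (1 + 22.6/100) × (1 + 37.4/100)⁻²
= 1.226 × 0.5297 = 0.6494
R_B = 0.6494 × 52.8 = 34.3 Ω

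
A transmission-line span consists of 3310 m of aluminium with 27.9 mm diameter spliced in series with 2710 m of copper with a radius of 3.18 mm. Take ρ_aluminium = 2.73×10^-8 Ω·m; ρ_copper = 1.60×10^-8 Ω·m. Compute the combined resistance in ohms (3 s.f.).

Segment 1: A = π(d/2)² = π(1.3950e-02 m)² = 6.114e-04 m²
R₁ = ρL/A = (2.73×10^-8)(3310)/(6.114e-04) = 0.1478 Ω
Segment 2: A = πr² = π(3.1800e-03 m)² = 3.177e-05 m²
R₂ = (1.60×10^-8)(2710)/(3.177e-05) = 1.365 Ω
R = R₁ + R₂ = 1.51 Ω

1.51 Ω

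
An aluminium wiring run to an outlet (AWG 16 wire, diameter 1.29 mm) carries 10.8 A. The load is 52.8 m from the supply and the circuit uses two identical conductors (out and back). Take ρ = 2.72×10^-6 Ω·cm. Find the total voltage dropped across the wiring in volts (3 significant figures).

ρ = 2.72×10^-6 Ω·cm = 2.72×10^-8 Ω·m
A = π(1.29/2 mm)² = π(6.4500e-04 m)² = 1.307e-06 m²
Total conductor length (both ways) L = 2 × 52.8 = 105.6 m
R = ρL/A = (2.72×10^-8)(105.6)/(1.307e-06) = 2.198 Ω
V = IR = 10.8 × 2.198 = 23.7 V

23.7 V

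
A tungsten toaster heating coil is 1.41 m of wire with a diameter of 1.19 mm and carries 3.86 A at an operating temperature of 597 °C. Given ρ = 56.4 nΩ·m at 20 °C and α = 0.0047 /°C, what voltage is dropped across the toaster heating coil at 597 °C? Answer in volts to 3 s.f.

ρ = 56.4 nΩ·m = 5.64×10^-8 Ω·m
A = π(d/2)² = π(5.9500e-04 m)² = 1.112e-06 m²
R₍20₎ = ρL/A = (5.64×10^-8)(1.41)/(1.112e-06) = 0.0715 Ω
R₍597₎ = R₍20₎(1 + αΔT) = 0.0715 × (1 + 0.0047×577) = 0.2654 Ω
V = IR = 3.86 × 0.2654 = 1.02 V

1.02 V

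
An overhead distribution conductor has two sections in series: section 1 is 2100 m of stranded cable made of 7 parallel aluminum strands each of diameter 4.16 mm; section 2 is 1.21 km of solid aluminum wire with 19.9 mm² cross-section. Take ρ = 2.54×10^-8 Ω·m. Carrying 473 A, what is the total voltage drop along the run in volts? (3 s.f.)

Section 1: A_strand = π(2.0800e-03)² = 1.359e-05 m²; R₁ = ρL/(N·A_s) = (2.54×10^-8)(2100)/(7×1.359e-05) = 0.5606 Ω
Section 2: A = 19.9 mm² = 1.990e-05 m²
R₂ = (2.54×10^-8)(1210)/(1.990e-05) = 1.544 Ω
R = R₁ + R₂ = 2.105 Ω
V = IR = 473 × 2.105 = 996 V

996 V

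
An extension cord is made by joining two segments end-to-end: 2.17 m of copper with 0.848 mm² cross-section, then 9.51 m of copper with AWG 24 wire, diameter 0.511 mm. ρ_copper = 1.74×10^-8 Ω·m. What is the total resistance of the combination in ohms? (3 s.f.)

Segment 1: A = 0.848 mm² = 8.480e-07 m²
R₁ = ρL/A = (1.74×10^-8)(2.17)/(8.480e-07) = 0.04453 Ω
Segment 2: A = π(0.511/2 mm)² = π(2.5550e-04 m)² = 2.051e-07 m²
R₂ = (1.74×10^-8)(9.51)/(2.051e-07) = 0.8069 Ω
R = R₁ + R₂ = 0.851 Ω

0.851 Ω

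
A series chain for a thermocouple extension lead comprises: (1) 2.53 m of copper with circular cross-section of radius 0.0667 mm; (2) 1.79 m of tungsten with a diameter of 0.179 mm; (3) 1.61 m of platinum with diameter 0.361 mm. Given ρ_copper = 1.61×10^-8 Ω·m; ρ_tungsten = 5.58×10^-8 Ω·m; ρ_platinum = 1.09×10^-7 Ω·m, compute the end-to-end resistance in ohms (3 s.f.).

8.60 Ω

Seg 1: A = πr² = π(6.6700e-05 m)² = 1.398e-08 m²
R_1 = (1.61×10^-8)(2.53)/(1.398e-08) = 2.914 Ω
Seg 2: A = π(d/2)² = π(8.9500e-05 m)² = 2.516e-08 m²
R_2 = (5.58×10^-8)(1.79)/(2.516e-08) = 3.969 Ω
Seg 3: A = π(d/2)² = π(1.8050e-04 m)² = 1.024e-07 m²
R_3 = (1.09×10^-7)(1.61)/(1.024e-07) = 1.715 Ω
R_total = R_1 + R_2 + R_3 = 8.60 Ω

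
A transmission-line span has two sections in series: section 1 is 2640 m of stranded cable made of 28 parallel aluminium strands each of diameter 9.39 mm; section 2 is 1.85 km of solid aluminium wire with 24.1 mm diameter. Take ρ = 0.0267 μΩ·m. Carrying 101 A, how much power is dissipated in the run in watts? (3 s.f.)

ρ = 0.0267 μΩ·m = 2.67×10^-8 Ω·m
Section 1: A_strand = π(4.6950e-03)² = 6.925e-05 m²; R₁ = ρL/(N·A_s) = (2.67×10^-8)(2640)/(28×6.925e-05) = 0.03635 Ω
Section 2: A = π(d/2)² = π(1.2050e-02 m)² = 4.562e-04 m²
R₂ = (2.67×10^-8)(1850)/(4.562e-04) = 0.1083 Ω
R = R₁ + R₂ = 0.1446 Ω
P = I²R = (101)² × 0.1446 = 1480 W

1480 W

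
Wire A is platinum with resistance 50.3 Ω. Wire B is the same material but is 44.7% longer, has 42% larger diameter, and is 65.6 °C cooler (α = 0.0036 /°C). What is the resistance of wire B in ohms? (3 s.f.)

R ∝ ρL/d² with ρ ∝ (1+αΔT), so R_B/R_A = (1 + 44.7/100) × (1 + 42/100)⁻² × (1 − 0.0036×65.6)
= 1.447 × 0.4959 × 0.7638 = 0.5481
R_B = 0.5481 × 50.3 = 27.6 Ω

27.6 Ω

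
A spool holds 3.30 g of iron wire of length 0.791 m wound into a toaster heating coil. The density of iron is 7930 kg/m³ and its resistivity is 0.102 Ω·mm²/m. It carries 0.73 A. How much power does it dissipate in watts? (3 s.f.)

0.0817 W

ρ = 0.102 Ω·mm²/m = 1.02×10^-7 Ω·m
A = m/(density·L) = 0.0033/(7930×0.791) = 5.2610e-07 m²
R = ρL/A = (1.02×10^-7)(0.791)/(5.2610e-07) = 0.1534 Ω
P = I²R = (0.73)² × 0.1534 = 0.0817 W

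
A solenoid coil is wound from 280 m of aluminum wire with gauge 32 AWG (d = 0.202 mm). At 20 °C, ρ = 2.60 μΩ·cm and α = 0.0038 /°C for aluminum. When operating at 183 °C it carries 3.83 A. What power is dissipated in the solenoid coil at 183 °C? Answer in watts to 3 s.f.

5400 W

ρ = 2.60 μΩ·cm = 2.60×10^-8 Ω·m
A = π(0.202/2 mm)² = π(1.0100e-04 m)² = 3.205e-08 m²
R₍20₎ = ρL/A = (2.60×10^-8)(280)/(3.205e-08) = 227.2 Ω
R₍183₎ = R₍20₎(1 + αΔT) = 227.2 × (1 + 0.0038×163) = 367.9 Ω
P = I²R = (3.83)² × 367.9 = 5400 W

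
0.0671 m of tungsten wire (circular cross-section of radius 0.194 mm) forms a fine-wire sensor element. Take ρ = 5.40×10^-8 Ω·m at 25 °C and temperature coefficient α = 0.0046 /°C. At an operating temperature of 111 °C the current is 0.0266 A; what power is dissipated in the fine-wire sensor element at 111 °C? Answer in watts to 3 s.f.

A = πr² = π(1.9400e-04 m)² = 1.182e-07 m²
R₍25₎ = ρL/A = (5.40×10^-8)(0.0671)/(1.182e-07) = 0.03065 Ω
R₍111₎ = R₍25₎(1 + αΔT) = 0.03065 × (1 + 0.0046×86) = 0.04277 Ω
P = I²R = (0.0266)² × 0.04277 = 3.03×10^-5 W

3.03×10^-5 W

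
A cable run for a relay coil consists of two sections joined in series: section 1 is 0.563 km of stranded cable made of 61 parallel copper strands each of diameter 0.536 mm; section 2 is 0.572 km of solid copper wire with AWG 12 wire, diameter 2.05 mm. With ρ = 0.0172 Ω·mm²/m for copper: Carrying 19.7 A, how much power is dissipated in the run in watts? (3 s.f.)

ρ = 0.0172 Ω·mm²/m = 1.72×10^-8 Ω·m
Section 1: A_strand = π(2.6800e-04)² = 2.256e-07 m²; R₁ = ρL/(N·A_s) = (1.72×10^-8)(563)/(61×2.256e-07) = 0.7035 Ω
Section 2: A = π(2.05/2 mm)² = π(1.0250e-03 m)² = 3.301e-06 m²
R₂ = (1.72×10^-8)(572)/(3.301e-06) = 2.981 Ω
R = R₁ + R₂ = 3.684 Ω
P = I²R = (19.7)² × 3.684 = 1430 W

1430 W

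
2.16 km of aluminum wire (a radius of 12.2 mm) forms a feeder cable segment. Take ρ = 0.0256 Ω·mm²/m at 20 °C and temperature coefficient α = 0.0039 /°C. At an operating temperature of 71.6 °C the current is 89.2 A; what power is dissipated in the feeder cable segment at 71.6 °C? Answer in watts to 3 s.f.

1130 W

ρ = 0.0256 Ω·mm²/m = 2.56×10^-8 Ω·m
A = πr² = π(1.2200e-02 m)² = 4.676e-04 m²
R₍20₎ = ρL/A = (2.56×10^-8)(2160)/(4.676e-04) = 0.1183 Ω
R₍71.6₎ = R₍20₎(1 + αΔT) = 0.1183 × (1 + 0.0039×51.6) = 0.1421 Ω
P = I²R = (89.2)² × 0.1421 = 1130 W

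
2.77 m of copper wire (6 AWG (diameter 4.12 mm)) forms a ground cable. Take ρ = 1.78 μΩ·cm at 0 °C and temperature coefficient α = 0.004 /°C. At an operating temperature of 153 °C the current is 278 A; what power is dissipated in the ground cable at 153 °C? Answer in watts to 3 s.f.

ρ = 1.78 μΩ·cm = 1.78×10^-8 Ω·m
A = π(4.12/2 mm)² = π(2.0600e-03 m)² = 1.333e-05 m²
R₍0₎ = ρL/A = (1.78×10^-8)(2.77)/(1.333e-05) = 0.003698 Ω
R₍153₎ = R₍0₎(1 + αΔT) = 0.003698 × (1 + 0.004×153) = 0.005962 Ω
P = I²R = (278)² × 0.005962 = 461 W

461 W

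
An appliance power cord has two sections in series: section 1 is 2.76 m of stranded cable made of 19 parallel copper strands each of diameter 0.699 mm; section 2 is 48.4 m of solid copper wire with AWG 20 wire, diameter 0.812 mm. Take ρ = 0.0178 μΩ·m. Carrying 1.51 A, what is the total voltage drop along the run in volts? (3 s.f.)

2.52 V

ρ = 0.0178 μΩ·m = 1.78×10^-8 Ω·m
Section 1: A_strand = π(3.4950e-04)² = 3.837e-07 m²; R₁ = ρL/(N·A_s) = (1.78×10^-8)(2.76)/(19×3.837e-07) = 0.006738 Ω
Section 2: A = π(0.812/2 mm)² = π(4.0600e-04 m)² = 5.178e-07 m²
R₂ = (1.78×10^-8)(48.4)/(5.178e-07) = 1.664 Ω
R = R₁ + R₂ = 1.67 Ω
V = IR = 1.51 × 1.67 = 2.52 V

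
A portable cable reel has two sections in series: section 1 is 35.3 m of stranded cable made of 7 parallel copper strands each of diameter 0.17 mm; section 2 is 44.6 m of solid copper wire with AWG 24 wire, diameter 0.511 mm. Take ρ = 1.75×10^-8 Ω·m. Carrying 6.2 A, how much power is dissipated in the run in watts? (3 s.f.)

296 W

Section 1: A_strand = π(8.5000e-05)² = 2.270e-08 m²; R₁ = ρL/(N·A_s) = (1.75×10^-8)(35.3)/(7×2.270e-08) = 3.888 Ω
Section 2: A = π(0.511/2 mm)² = π(2.5550e-04 m)² = 2.051e-07 m²
R₂ = (1.75×10^-8)(44.6)/(2.051e-07) = 3.806 Ω
R = R₁ + R₂ = 7.694 Ω
P = I²R = (6.2)² × 7.694 = 296 W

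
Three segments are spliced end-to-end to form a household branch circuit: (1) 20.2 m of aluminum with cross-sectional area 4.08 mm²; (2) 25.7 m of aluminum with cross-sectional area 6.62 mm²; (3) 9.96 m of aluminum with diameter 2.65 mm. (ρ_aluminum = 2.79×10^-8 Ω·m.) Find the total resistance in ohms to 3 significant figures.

Seg 1: A = 4.08 mm² = 4.080e-06 m²
R_1 = (2.79×10^-8)(20.2)/(4.080e-06) = 0.1381 Ω
Seg 2: A = 6.62 mm² = 6.620e-06 m²
R_2 = (2.79×10^-8)(25.7)/(6.620e-06) = 0.1083 Ω
Seg 3: A = π(d/2)² = π(1.3250e-03 m)² = 5.515e-06 m²
R_3 = (2.79×10^-8)(9.96)/(5.515e-06) = 0.05038 Ω
R_total = R_1 + R_2 + R_3 = 0.297 Ω

0.297 Ω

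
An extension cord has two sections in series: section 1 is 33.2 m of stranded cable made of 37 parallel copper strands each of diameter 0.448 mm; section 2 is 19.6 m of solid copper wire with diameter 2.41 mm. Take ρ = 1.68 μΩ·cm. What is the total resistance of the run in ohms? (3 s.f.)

ρ = 1.68 μΩ·cm = 1.68×10^-8 Ω·m
Section 1: A_strand = π(2.2400e-04)² = 1.576e-07 m²; R₁ = ρL/(N·A_s) = (1.68×10^-8)(33.2)/(37×1.576e-07) = 0.09563 Ω
Section 2: A = π(d/2)² = π(1.2050e-03 m)² = 4.562e-06 m²
R₂ = (1.68×10^-8)(19.6)/(4.562e-06) = 0.07218 Ω
R = R₁ + R₂ = 0.168 Ω

0.168 Ω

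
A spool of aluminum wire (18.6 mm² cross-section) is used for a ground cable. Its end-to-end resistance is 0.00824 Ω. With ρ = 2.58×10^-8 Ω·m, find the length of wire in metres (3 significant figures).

5.94 m

A = 18.6 mm² = 1.860e-05 m²
L = RA/ρ = (0.00824)(1.860e-05)/(2.58×10^-8) = 5.94 m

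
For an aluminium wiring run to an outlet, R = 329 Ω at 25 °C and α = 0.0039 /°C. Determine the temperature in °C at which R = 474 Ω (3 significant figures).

138 °C

R = R₀(1 + α(T − T₀)) ⇒ T = T₀ + (R/R₀ − 1)/α
T = 25 + (474/329 − 1)/0.0039 = 25 + (0.4407)/0.0039 = 138 °C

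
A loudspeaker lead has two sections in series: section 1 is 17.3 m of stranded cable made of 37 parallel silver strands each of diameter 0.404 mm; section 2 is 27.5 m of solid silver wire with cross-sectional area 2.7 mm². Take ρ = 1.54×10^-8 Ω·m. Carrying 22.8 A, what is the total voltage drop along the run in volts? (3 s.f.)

4.86 V

Section 1: A_strand = π(2.0200e-04)² = 1.282e-07 m²; R₁ = ρL/(N·A_s) = (1.54×10^-8)(17.3)/(37×1.282e-07) = 0.05617 Ω
Section 2: A = 2.7 mm² = 2.700e-06 m²
R₂ = (1.54×10^-8)(27.5)/(2.700e-06) = 0.1569 Ω
R = R₁ + R₂ = 0.213 Ω
V = IR = 22.8 × 0.213 = 4.86 V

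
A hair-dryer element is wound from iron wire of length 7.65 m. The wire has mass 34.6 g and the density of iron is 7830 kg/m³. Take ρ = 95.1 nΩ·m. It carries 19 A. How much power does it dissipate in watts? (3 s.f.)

455 W

ρ = 95.1 nΩ·m = 9.51×10^-8 Ω·m
A = m/(density·L) = 0.0346/(7830×7.65) = 5.7763e-07 m²
R = ρL/A = (9.51×10^-8)(7.65)/(5.7763e-07) = 1.259 Ω
P = I²R = (19)² × 1.259 = 455 W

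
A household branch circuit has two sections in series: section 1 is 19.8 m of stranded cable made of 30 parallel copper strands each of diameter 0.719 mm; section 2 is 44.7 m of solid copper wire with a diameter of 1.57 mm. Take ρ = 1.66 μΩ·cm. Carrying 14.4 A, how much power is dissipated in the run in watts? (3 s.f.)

85.1 W

ρ = 1.66 μΩ·cm = 1.66×10^-8 Ω·m
Section 1: A_strand = π(3.5950e-04)² = 4.060e-07 m²; R₁ = ρL/(N·A_s) = (1.66×10^-8)(19.8)/(30×4.060e-07) = 0.02698 Ω
Section 2: A = π(d/2)² = π(7.8500e-04 m)² = 1.936e-06 m²
R₂ = (1.66×10^-8)(44.7)/(1.936e-06) = 0.3833 Ω
R = R₁ + R₂ = 0.4103 Ω
P = I²R = (14.4)² × 0.4103 = 85.1 W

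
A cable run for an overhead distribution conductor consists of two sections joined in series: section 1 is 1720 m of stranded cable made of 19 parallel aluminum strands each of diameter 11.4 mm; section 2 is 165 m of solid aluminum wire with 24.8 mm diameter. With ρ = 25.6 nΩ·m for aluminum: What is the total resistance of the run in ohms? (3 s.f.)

0.0314 Ω

ρ = 25.6 nΩ·m = 2.56×10^-8 Ω·m
Section 1: A_strand = π(5.7000e-03)² = 1.021e-04 m²; R₁ = ρL/(N·A_s) = (2.56×10^-8)(1720)/(19×1.021e-04) = 0.0227 Ω
Section 2: A = π(d/2)² = π(1.2400e-02 m)² = 4.831e-04 m²
R₂ = (2.56×10^-8)(165)/(4.831e-04) = 0.008744 Ω
R = R₁ + R₂ = 0.0314 Ω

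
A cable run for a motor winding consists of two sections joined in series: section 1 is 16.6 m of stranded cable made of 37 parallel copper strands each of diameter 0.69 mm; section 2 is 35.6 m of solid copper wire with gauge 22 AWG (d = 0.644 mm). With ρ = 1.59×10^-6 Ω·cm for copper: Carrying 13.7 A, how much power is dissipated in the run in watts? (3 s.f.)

330 W

ρ = 1.59×10^-6 Ω·cm = 1.59×10^-8 Ω·m
Section 1: A_strand = π(3.4500e-04)² = 3.739e-07 m²; R₁ = ρL/(N·A_s) = (1.59×10^-8)(16.6)/(37×3.739e-07) = 0.01908 Ω
Section 2: A = π(0.644/2 mm)² = π(3.2200e-04 m)² = 3.257e-07 m²
R₂ = (1.59×10^-8)(35.6)/(3.257e-07) = 1.738 Ω
R = R₁ + R₂ = 1.757 Ω
P = I²R = (13.7)² × 1.757 = 330 W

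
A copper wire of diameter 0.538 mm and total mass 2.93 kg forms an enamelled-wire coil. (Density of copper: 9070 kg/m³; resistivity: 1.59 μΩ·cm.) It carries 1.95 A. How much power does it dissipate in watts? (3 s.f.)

ρ = 1.59 μΩ·cm = 1.59×10^-8 Ω·m
A = π(d/2)² = π(2.6900e-04 m)² = 2.2733e-07 m²
L = m/(density·A) = 2.93/(9070×2.2733e-07) = 1421 m
R = ρL/A = (1.59×10^-8)(1421)/(2.2733e-07) = 99.39 Ω
P = I²R = (1.95)² × 99.39 = 378 W

378 W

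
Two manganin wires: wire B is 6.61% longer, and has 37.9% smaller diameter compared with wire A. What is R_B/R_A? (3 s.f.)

2.76

R ∝ L/d², so R_B/R_A = (1 + 6.61/100) × (1 − 37.9/100)⁻²
= 1.066 × 2.593 = 2.76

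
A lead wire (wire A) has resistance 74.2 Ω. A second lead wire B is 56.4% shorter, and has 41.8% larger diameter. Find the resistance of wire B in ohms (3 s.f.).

16.1 Ω

R ∝ L/d², so R_B/R_A = (1 − 56.4/100) × (1 + 41.8/100)⁻²
= 0.436 × 0.4973 = 0.2168
R_B = 0.2168 × 74.2 = 16.1 Ω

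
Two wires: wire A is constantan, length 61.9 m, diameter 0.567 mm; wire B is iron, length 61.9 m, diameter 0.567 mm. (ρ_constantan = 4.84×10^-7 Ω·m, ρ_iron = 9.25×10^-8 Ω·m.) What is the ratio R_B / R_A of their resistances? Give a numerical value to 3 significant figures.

R ∝ ρL/d², so R_B/R_A = (ρ_B/ρ_A)
= (9.25×10^-8/4.84×10^-7) = 0.191

0.191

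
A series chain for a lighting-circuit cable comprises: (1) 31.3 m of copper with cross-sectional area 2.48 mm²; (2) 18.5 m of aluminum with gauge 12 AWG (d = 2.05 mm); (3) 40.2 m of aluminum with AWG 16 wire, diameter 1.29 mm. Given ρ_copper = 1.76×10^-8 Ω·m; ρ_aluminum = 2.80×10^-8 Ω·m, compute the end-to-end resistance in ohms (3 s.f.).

1.24 Ω

Seg 1: A = 2.48 mm² = 2.480e-06 m²
R_1 = (1.76×10^-8)(31.3)/(2.480e-06) = 0.2221 Ω
Seg 2: A = π(2.05/2 mm)² = π(1.0250e-03 m)² = 3.301e-06 m²
R_2 = (2.80×10^-8)(18.5)/(3.301e-06) = 0.1569 Ω
Seg 3: A = π(1.29/2 mm)² = π(6.4500e-04 m)² = 1.307e-06 m²
R_3 = (2.80×10^-8)(40.2)/(1.307e-06) = 0.8612 Ω
R_total = R_1 + R_2 + R_3 = 1.24 Ω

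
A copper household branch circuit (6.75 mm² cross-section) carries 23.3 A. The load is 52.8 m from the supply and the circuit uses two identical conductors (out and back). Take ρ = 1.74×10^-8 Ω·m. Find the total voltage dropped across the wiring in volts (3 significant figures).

A = 6.75 mm² = 6.750e-06 m²
Total conductor length (both ways) L = 2 × 52.8 = 105.6 m
R = ρL/A = (1.74×10^-8)(105.6)/(6.750e-06) = 0.2722 Ω
V = IR = 23.3 × 0.2722 = 6.34 V

6.34 V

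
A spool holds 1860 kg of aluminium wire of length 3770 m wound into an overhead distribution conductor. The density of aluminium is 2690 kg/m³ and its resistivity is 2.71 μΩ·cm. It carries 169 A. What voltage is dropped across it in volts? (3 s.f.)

ρ = 2.71 μΩ·cm = 2.71×10^-8 Ω·m
A = m/(density·L) = 1860/(2690×3770) = 1.8341e-04 m²
R = ρL/A = (2.71×10^-8)(3770)/(1.8341e-04) = 0.557 Ω
V = IR = 169 × 0.557 = 94.1 V

94.1 V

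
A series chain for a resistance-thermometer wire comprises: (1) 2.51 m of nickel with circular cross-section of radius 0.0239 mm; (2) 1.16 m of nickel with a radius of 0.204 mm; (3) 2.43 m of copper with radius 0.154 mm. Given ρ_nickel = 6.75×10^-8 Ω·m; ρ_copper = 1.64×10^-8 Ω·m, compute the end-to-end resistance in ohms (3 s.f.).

95.5 Ω

Seg 1: A = πr² = π(2.3900e-05 m)² = 1.795e-09 m²
R_1 = (6.75×10^-8)(2.51)/(1.795e-09) = 94.41 Ω
Seg 2: A = πr² = π(2.0400e-04 m)² = 1.307e-07 m²
R_2 = (6.75×10^-8)(1.16)/(1.307e-07) = 0.5989 Ω
Seg 3: A = πr² = π(1.5400e-04 m)² = 7.451e-08 m²
R_3 = (1.64×10^-8)(2.43)/(7.451e-08) = 0.5349 Ω
R_total = R_1 + R_2 + R_3 = 95.5 Ω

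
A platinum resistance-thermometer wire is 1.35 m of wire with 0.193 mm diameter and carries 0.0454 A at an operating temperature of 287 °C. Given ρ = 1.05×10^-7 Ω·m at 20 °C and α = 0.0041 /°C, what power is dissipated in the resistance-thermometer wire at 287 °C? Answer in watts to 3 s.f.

0.0209 W

A = π(d/2)² = π(9.6500e-05 m)² = 2.926e-08 m²
R₍20₎ = ρL/A = (1.05×10^-7)(1.35)/(2.926e-08) = 4.845 Ω
R₍287₎ = R₍20₎(1 + αΔT) = 4.845 × (1 + 0.0041×267) = 10.15 Ω
P = I²R = (0.0454)² × 10.15 = 0.0209 W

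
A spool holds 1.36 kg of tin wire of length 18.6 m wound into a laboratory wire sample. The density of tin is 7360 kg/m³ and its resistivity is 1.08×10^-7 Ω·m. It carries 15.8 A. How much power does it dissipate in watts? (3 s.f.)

50.5 W

A = m/(density·L) = 1.36/(7360×18.6) = 9.9345e-06 m²
R = ρL/A = (1.08×10^-7)(18.6)/(9.9345e-06) = 0.2022 Ω
P = I²R = (15.8)² × 0.2022 = 50.5 W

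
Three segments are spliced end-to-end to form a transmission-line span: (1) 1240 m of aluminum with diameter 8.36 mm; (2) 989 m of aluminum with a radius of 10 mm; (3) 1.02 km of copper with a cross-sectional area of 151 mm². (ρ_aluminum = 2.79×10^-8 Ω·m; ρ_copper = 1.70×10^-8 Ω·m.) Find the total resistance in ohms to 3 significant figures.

Seg 1: A = π(d/2)² = π(4.1800e-03 m)² = 5.489e-05 m²
R_1 = (2.79×10^-8)(1240)/(5.489e-05) = 0.6303 Ω
Seg 2: A = πr² = π(1.0000e-02 m)² = 3.142e-04 m²
R_2 = (2.79×10^-8)(989)/(3.142e-04) = 0.08783 Ω
Seg 3: A = 151 mm² = 1.510e-04 m²
R_3 = (1.70×10^-8)(1020)/(1.510e-04) = 0.1148 Ω
R_total = R_1 + R_2 + R_3 = 0.833 Ω

0.833 Ω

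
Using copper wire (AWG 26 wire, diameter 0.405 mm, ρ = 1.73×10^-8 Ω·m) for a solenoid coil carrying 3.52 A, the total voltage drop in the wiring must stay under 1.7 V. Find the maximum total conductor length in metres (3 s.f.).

3.60 m

A = π(0.405/2 mm)² = π(2.0250e-04 m)² = 1.288e-07 m²
L_max = V_max·A/(1·ρI) = (1.7)(1.288e-07)/(1.73×10^-8×3.52) = 3.60 m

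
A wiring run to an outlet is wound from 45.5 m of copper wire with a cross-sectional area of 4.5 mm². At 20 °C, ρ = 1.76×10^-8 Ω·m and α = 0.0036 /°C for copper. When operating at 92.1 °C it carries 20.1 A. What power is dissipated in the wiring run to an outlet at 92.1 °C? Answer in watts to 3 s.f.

A = 4.5 mm² = 4.500e-06 m²
R₍20₎ = ρL/A = (1.76×10^-8)(45.5)/(4.500e-06) = 0.178 Ω
R₍92.1₎ = R₍20₎(1 + αΔT) = 0.178 × (1 + 0.0036×72.1) = 0.2241 Ω
P = I²R = (20.1)² × 0.2241 = 90.6 W

90.6 W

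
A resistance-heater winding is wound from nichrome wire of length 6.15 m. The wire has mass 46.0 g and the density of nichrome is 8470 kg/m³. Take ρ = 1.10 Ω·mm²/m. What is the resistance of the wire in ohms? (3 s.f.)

7.66 Ω

ρ = 1.10 Ω·mm²/m = 1.10×10^-6 Ω·m
A = m/(density·L) = 0.046/(8470×6.15) = 8.8308e-07 m²
R = ρL/A = (1.10×10^-6)(6.15)/(8.8308e-07) = 7.66 Ω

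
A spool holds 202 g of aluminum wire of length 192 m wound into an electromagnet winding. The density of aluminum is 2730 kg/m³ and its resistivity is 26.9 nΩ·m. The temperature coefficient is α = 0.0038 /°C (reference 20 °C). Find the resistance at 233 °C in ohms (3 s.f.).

24.2 Ω

ρ = 26.9 nΩ·m = 2.69×10^-8 Ω·m
A = m/(density·L) = 0.202/(2730×192) = 3.8538e-07 m²
R = ρL/A = (2.69×10^-8)(192)/(3.8538e-07) = 13.4 Ω
R(233 °C) = 13.4 × (1 + 0.0038×213) = 24.2 Ω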